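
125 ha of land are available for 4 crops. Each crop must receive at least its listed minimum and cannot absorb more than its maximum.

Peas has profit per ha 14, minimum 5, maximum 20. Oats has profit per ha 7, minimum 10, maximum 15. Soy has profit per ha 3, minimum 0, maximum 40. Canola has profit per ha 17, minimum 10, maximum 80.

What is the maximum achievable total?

Meeting every minimum uses 5+10+0+10 = 25 ha, leaving 100.
Rank by profit per ha: Canola 17 > Peas 14 > Oats 7 > Soy 3.
Canola: +70 to 80 (cap) — 30 left.
Peas takes 15 more to reach its cap of 20 — 15 left.
Oats: +5 to 15 (cap) — 10 left.
Soy: +10 (room for 40) → 10. Pool exhausted.
Total = 14×20 + 7×15 + 3×10 + 17×80 = 1775.

1775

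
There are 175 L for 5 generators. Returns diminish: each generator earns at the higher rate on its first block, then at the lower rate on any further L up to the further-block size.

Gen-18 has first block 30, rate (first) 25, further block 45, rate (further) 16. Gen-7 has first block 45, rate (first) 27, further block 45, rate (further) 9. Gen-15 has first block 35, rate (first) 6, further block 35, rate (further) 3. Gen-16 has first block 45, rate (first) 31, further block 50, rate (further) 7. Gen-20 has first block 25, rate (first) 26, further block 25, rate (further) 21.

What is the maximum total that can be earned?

4615

Order all 10 blocks by rate: Gen-16/T1 31 > Gen-7/T1 27 > Gen-20/T1 26 > Gen-18/T1 25 > Gen-20/T2 21 > Gen-18/T2 16 > Gen-7/T2 9 > Gen-16/T2 7 > Gen-15/T1 6 > Gen-15/T2 3.
Fill Gen-16 T1 block (45 at 31) ; 130 left.
Gen-7/T1 (27): +45 ; 85 left.
Fill Gen-20 T1 block (25 at 26) ; 60 left.
Gen-18/T1 (25): +30 ; 30 left.
Gen-20 T2 at 21: fill all 25 ; 5 left.
Gen-18 T2 at 16: only 5 left, fill 5.
Total = 31×45 + 27×45 + 26×25 + 25×30 + 21×25 + 16×5 = 4615.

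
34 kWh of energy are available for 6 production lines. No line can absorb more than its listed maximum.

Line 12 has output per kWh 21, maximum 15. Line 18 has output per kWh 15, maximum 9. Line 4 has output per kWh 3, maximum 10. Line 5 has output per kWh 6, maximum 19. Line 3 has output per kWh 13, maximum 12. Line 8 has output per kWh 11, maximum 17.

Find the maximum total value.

580

Rank by output per kWh: Line 12 21 > Line 18 15 > Line 3 13 > Line 8 11 > Line 5 6 > Line 4 3.
Line 12: +15 to 15 (cap) → 19 left.
Give Line 18 9 to hit its cap of 9 → 10 left.
Only 10 left; Line 3 takes them to reach 10.
Total = 21×15 + 15×9 + 13×10 = 580.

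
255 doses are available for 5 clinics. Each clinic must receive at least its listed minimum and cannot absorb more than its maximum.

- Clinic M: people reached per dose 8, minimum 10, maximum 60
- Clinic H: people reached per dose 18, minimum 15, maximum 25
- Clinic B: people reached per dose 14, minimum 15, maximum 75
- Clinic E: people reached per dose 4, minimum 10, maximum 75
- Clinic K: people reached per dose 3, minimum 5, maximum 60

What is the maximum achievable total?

2340

Meeting every minimum uses 10+15+15+10+5 = 55 doses, leaving 200.
Rank by people reached per dose: Clinic H 18 > Clinic B 14 > Clinic M 8 > Clinic E 4 > Clinic K 3.
Clinic H: +10 to 25 (cap) ; 190 left.
Clinic B: +60 to 75 (cap) ; 130 left.
Clinic M: +50 to 60 (cap) ; 80 left.
Give Clinic E 65 more to hit its cap of 75 ; 15 left.
Clinic K: +15 (room for 55) → 20. Pool exhausted.
Total = 8×60 + 18×25 + 14×75 + 4×75 + 3×20 = 2340.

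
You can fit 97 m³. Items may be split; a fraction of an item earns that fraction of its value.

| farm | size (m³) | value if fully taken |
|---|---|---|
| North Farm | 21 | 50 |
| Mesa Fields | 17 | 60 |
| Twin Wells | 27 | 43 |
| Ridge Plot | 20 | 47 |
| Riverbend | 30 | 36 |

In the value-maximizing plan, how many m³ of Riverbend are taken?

12

Rank by value-to-size ratio: Mesa Fields 60/17≈3.53, North Farm 50/21≈2.38, Ridge Plot 47/20≈2.35, Twin Wells 43/27≈1.59, Riverbend 36/30≈1.2.
Take all of Mesa Fields (17 m³, value 60) — 80 m³ left.
North Farm: take in full, 21 m³ for value 50 — 59 left.
Take all of Ridge Plot (20 m³, value 47) — 39 m³ left.
All 27 m³ of Twin Wells fit (value 43) — 12 remain.
12 m³ left: a 12/30 share of Riverbend gives 36×12/30 = 14.4.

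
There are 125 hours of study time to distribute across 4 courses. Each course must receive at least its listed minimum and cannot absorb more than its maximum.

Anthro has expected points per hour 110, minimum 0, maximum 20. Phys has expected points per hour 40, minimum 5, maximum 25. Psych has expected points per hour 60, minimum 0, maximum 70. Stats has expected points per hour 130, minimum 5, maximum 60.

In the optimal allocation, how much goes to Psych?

40

Meeting every minimum uses 0+5+0+5 = 10 hours, leaving 115.
Highest expected points per hour first: Stats 130 > Anthro 110 > Psych 60 > Phys 40.
Give Stats 55 more to hit its cap of 60 — 60 left.
Give Anthro 20 more to hit its cap of 20 — 40 left.
Psych: +40 (room for 70) → 40. Pool exhausted.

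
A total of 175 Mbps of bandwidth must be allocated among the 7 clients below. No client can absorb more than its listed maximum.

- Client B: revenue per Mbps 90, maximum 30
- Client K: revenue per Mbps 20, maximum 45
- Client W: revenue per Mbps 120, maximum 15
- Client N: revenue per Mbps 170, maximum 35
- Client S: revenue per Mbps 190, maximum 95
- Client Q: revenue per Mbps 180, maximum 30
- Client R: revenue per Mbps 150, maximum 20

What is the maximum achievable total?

31650

Rank by revenue per Mbps: Client S 190 > Client Q 180 > Client N 170 > Client R 150 > Client W 120 > Client B 90 > Client K 20.
Client S: +95 to 95 (cap) — 80 left.
Client Q takes 30 to reach its cap of 30 — 50 left.
Client N takes 35 to reach its cap of 35 — 15 left.
Client R: +15 (room for 20) → 15. Pool exhausted.
Total = 170×35 + 190×95 + 180×30 + 150×15 = 31650.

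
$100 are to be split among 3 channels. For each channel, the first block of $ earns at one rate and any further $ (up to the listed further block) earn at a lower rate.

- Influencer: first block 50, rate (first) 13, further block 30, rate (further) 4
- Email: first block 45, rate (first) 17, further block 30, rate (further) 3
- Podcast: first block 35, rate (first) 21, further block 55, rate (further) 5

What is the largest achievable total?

1760

Order all 6 blocks by rate: Podcast/T1 21 > Email/T1 17 > Influencer/T1 13 > Podcast/T2 5 > Influencer/T2 4 > Email/T2 3.
Podcast T1 at 21: fill all 35 — 65 left.
Fill Email T1 block (45 at 17) — 20 left.
Influencer/T1: +20 of 50 at 13; pool empty.
Total = 21×35 + 17×45 + 13×20 = 1760.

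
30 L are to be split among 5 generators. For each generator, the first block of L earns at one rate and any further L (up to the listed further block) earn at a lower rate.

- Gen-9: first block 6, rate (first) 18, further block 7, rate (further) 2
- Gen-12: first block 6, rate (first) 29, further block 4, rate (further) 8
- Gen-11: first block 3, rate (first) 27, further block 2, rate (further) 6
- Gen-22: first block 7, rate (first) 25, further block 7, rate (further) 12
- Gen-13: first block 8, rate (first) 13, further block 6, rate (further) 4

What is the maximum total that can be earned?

642

Order all 10 blocks by rate: Gen-12/T1 29 > Gen-11/T1 27 > Gen-22/T1 25 > Gen-9/T1 18 > Gen-13/T1 13 > Gen-22/T2 12 > Gen-12/T2 8 > Gen-11/T2 6 > Gen-13/T2 4 > Gen-9/T2 2.
Gen-12/T1 (29): +6 — 24 left.
Gen-11 T1 at 27: fill all 3 — 21 left.
Fill Gen-22 T1 block (7 at 25) — 14 left.
Gen-9/T1 (18): +6 — 8 left.
Gen-13 T1 at 13: fill all 8 — 0 left.
Total = 29×6 + 27×3 + 25×7 + 18×6 + 13×8 = 642.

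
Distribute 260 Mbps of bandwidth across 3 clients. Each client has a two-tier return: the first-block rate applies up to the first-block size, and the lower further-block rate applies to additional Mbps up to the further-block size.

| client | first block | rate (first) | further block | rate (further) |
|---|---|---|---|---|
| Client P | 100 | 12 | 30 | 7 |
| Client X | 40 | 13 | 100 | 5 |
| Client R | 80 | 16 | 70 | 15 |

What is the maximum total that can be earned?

Order all 6 blocks by rate: Client R/first 16 > Client R/second 15 > Client X/first 13 > Client P/first 12 > Client P/second 7 > Client X/second 5.
Client R/first (16): +80 — 180 left.
Fill Client R second block (70 at 15) — 110 left.
Client X first at 13: fill all 40 — 70 left.
70 remain; put them into Client P first at 12.
Total = 16×80 + 15×70 + 13×40 + 12×70 = 3690.

3690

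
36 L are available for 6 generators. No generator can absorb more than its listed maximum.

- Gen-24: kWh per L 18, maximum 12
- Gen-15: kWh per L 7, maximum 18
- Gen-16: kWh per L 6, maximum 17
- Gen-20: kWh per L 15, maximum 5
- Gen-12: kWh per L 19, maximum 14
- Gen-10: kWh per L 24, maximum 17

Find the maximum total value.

Rank by kWh per L: Gen-10 24 > Gen-12 19 > Gen-24 18 > Gen-20 15 > Gen-15 7 > Gen-16 6.
Gen-10 takes 17 to reach its cap of 17 ; 19 left.
Give Gen-12 14 to hit its cap of 14 ; 5 left.
Gen-24: +5 (room for 12) → 5. Pool exhausted.
Total = 18×5 + 19×14 + 24×17 = 764.

764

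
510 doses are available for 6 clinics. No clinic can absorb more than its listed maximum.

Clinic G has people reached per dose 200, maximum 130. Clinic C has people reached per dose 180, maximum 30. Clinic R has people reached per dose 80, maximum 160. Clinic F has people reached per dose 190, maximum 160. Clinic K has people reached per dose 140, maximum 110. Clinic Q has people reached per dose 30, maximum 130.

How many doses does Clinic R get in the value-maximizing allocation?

80

Order the clinics by people reached per dose: Clinic G 200 > Clinic F 190 > Clinic C 180 > Clinic K 140 > Clinic R 80 > Clinic Q 30.
Clinic G: +130 to 130 (cap) → 380 left.
Clinic F: +160 to 160 (cap) → 220 left.
Clinic C takes 30 to reach its cap of 30 → 190 left.
Clinic K: +110 to 110 (cap) → 80 left.
Only 80 left; Clinic R takes them to reach 80.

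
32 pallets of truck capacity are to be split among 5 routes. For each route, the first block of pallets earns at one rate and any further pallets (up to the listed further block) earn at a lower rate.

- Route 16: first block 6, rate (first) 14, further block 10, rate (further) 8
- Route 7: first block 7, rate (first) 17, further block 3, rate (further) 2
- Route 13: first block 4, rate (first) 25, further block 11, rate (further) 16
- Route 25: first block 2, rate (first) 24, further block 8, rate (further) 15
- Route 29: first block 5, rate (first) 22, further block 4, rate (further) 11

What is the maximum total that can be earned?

Rank every tier by rate: Route 13/T1 25 > Route 25/T1 24 > Route 29/T1 22 > Route 7/T1 17 > Route 13/T2 16 > Route 25/T2 15 > Route 16/T1 14 > Route 29/T2 11 > Route 16/T2 8 > Route 7/T2 2.
Route 13/T1 (25): +4 — 28 left.
Fill Route 25 T1 block (2 at 24) — 26 left.
Route 29 T1 at 22: fill all 5 — 21 left.
Route 7 T1 at 17: fill all 7 — 14 left.
Fill Route 13 T2 block (11 at 16) — 3 left.
Route 25/T2: +3 of 8 at 15; pool empty.
Total = 25×4 + 24×2 + 22×5 + 17×7 + 16×11 + 15×3 = 598.

598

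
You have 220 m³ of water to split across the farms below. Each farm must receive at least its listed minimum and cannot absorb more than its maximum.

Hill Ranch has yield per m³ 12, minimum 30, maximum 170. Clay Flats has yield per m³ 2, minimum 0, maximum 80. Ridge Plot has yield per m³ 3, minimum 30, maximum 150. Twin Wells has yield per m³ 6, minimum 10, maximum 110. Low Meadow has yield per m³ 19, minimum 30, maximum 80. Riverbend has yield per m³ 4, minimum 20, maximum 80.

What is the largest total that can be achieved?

2710

Meeting every minimum uses 30+0+30+10+30+20 = 120 m³, leaving 100.
Highest yield per m³ first: Low Meadow 19 > Hill Ranch 12 > Twin Wells 6 > Riverbend 4 > Ridge Plot 3 > Clay Flats 2.
Give Low Meadow 50 more to hit its cap of 80 → 50 left.
Only 50 left; Hill Ranch takes them to reach 80.
Total = 12×80 + 3×30 + 6×10 + 19×80 + 4×20 = 2710.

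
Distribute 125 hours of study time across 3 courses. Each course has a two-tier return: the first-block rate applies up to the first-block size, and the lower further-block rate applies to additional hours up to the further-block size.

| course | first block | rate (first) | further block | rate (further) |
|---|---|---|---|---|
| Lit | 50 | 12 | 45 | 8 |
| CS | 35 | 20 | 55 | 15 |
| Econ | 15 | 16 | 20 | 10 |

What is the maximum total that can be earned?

2005

Rank every tier by rate: CS/first 20 > Econ/first 16 > CS/second 15 > Lit/first 12 > Econ/second 10 > Lit/second 8.
CS first at 20: fill all 35 ; 90 left.
Fill Econ first block (15 at 16) ; 75 left.
Fill CS second block (55 at 15) ; 20 left.
Lit/first: +20 of 50 at 12; pool empty.
Total = 20×35 + 16×15 + 15×55 + 12×20 = 2005.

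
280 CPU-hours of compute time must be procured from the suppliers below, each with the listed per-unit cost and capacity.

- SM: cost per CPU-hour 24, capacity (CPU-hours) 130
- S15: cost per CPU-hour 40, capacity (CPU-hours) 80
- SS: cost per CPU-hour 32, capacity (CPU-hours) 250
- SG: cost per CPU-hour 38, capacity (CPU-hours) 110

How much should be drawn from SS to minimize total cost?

150

Fill from the cheapest supplier first.
SM at 24: take all 130 CPU-hours ; 150 still needed.
SS (32): take the remaining 150 ; done.
SG, S15: unused.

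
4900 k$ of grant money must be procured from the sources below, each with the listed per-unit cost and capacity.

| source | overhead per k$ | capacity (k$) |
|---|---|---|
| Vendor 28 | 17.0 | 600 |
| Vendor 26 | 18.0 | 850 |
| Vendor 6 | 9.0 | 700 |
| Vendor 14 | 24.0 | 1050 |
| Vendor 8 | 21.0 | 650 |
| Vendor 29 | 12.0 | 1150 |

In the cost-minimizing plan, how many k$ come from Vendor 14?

Cheapest first:
Vendor 6 at 9.0: take all 700 k$ ; 4200 still needed.
Vendor 29 (12.0): use full 1150 ; 3050 k$ to go.
Vendor 28 (17.0): use full 600 ; 2450 k$ to go.
Vendor 26 at 18.0: take all 850 k$ ; 1600 still needed.
Vendor 8 at 21.0: take all 650 k$ ; 950 still needed.
Take 950 from Vendor 14 at 24.0 to finish.

950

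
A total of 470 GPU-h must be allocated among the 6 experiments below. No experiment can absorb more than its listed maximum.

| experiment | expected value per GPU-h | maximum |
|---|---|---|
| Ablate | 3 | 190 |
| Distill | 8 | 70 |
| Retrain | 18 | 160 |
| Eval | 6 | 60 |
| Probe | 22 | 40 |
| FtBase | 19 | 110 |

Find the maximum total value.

Highest expected value per GPU-h first: Probe 22 > FtBase 19 > Retrain 18 > Distill 8 > Eval 6 > Ablate 3.
Probe: +40 to 40 (cap) — 430 left.
FtBase takes 110 to reach its cap of 110 — 320 left.
Retrain takes 160 to reach its cap of 160 — 160 left.
Distill: +70 to 70 (cap) — 90 left.
Give Eval 60 to hit its cap of 60 — 30 left.
Ablate has room for 190 but only 30 remain, so it gets 30.
Total = 3×30 + 8×70 + 18×160 + 6×60 + 22×40 + 19×110 = 6860.

6860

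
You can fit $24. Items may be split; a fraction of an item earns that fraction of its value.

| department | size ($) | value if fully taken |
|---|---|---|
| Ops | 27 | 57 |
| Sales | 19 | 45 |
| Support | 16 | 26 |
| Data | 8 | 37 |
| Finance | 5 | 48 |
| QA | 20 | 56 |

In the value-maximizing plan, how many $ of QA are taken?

11

Sort by value density: Finance 48/5≈9.6, Data 37/8≈4.62, QA 56/20≈2.8, Sales 45/19≈2.37, Ops 57/27≈2.11, Support 26/16≈1.62.
Take all of Finance (5 $, value 48) ; 19 $ left.
All 8 $ of Data fit (value 37) ; 11 remain.
Fill the last 11 $ with part of QA: 11/20 of it earns 30.8.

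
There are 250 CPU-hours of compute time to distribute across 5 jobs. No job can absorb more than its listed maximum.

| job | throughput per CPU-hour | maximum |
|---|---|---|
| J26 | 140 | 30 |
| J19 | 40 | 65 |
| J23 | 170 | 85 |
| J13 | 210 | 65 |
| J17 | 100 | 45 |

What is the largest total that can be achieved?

Rank by throughput per CPU-hour: J13 210 > J23 170 > J26 140 > J17 100 > J19 40.
J13: +65 to 65 (cap) — 185 left.
J23: +85 to 85 (cap) — 100 left.
Give J26 30 to hit its cap of 30 — 70 left.
Give J17 45 to hit its cap of 45 — 25 left.
J19: +25 (room for 65) → 25. Pool exhausted.
Total = 140×30 + 40×25 + 170×85 + 210×65 + 100×45 = 37800.

37800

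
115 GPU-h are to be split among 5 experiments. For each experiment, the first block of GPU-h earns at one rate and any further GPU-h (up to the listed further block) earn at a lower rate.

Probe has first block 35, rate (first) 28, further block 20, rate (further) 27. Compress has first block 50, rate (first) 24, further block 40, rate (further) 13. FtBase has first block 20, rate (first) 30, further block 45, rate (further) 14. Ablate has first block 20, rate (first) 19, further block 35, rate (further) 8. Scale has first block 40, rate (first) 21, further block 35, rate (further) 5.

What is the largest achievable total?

Order all 10 blocks by rate: FtBase/tier1 30 > Probe/tier1 28 > Probe/tier2 27 > Compress/tier1 24 > Scale/tier1 21 > Ablate/tier1 19 > FtBase/tier2 14 > Compress/tier2 13 > Ablate/tier2 8 > Scale/tier2 5.
FtBase/tier1 (30): +20 — 95 left.
Fill Probe tier1 block (35 at 28) — 60 left.
Probe/tier2 (27): +20 — 40 left.
Compress tier1 at 24: only 40 left, fill 40.
Total = 30×20 + 28×35 + 27×20 + 24×40 = 3080.

3080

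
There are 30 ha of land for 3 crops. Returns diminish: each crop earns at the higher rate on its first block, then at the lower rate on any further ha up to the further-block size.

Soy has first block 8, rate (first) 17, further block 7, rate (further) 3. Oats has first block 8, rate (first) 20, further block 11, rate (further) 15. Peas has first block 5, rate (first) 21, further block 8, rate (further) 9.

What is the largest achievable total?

Rank every tier by rate: Peas/first 21 > Oats/first 20 > Soy/first 17 > Oats/second 15 > Peas/second 9 > Soy/second 3.
Peas first at 21: fill all 5 ; 25 left.
Fill Oats first block (8 at 20) ; 17 left.
Soy/first (17): +8 ; 9 left.
Oats/second: +9 of 11 at 15; pool empty.
Total = 21×5 + 20×8 + 17×8 + 15×9 = 536.

536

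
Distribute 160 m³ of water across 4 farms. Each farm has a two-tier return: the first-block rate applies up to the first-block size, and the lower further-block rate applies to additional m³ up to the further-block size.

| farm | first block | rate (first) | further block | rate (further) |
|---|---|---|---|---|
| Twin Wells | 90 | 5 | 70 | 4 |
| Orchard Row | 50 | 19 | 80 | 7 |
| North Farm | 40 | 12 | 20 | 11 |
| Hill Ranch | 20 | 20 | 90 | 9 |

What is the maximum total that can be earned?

Rank every tier by rate: Hill Ranch/T1 20 > Orchard Row/T1 19 > North Farm/T1 12 > North Farm/T2 11 > Hill Ranch/T2 9 > Orchard Row/T2 7 > Twin Wells/T1 5 > Twin Wells/T2 4.
Fill Hill Ranch T1 block (20 at 20) — 140 left.
Fill Orchard Row T1 block (50 at 19) — 90 left.
North Farm T1 at 12: fill all 40 — 50 left.
Fill North Farm T2 block (20 at 11) — 30 left.
Hill Ranch T2 at 9: only 30 left, fill 30.
Total = 20×20 + 19×50 + 12×40 + 11×20 + 9×30 = 2320.

2320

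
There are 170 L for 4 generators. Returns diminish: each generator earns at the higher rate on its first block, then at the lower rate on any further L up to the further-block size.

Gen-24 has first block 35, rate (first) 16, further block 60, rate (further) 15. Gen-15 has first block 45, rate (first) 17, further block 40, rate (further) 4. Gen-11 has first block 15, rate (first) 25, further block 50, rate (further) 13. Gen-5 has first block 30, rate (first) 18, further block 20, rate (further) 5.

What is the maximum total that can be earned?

2915

Treat each block as its own option and order by rate: Gen-11/tier1 25 > Gen-5/tier1 18 > Gen-15/tier1 17 > Gen-24/tier1 16 > Gen-24/tier2 15 > Gen-11/tier2 13 > Gen-5/tier2 5 > Gen-15/tier2 4.
Gen-11 tier1 at 25: fill all 15 → 155 left.
Gen-5 tier1 at 18: fill all 30 → 125 left.
Fill Gen-15 tier1 block (45 at 17) → 80 left.
Gen-24/tier1 (16): +35 → 45 left.
Gen-24 tier2 at 15: only 45 left, fill 45.
Total = 25×15 + 18×30 + 17×45 + 16×35 + 15×45 = 2915.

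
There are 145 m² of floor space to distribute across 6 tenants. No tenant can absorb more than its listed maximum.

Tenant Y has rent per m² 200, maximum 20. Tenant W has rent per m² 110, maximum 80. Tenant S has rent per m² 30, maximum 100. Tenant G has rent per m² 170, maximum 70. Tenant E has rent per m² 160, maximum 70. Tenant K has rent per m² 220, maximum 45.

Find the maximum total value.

Order the tenants by rent per m²: Tenant K 220 > Tenant Y 200 > Tenant G 170 > Tenant E 160 > Tenant W 110 > Tenant S 30.
Tenant K takes 45 to reach its cap of 45 → 100 left.
Tenant Y takes 20 to reach its cap of 20 → 80 left.
Tenant G: +70 to 70 (cap) → 10 left.
Tenant E has room for 70 but only 10 remain, so it gets 10.
Total = 200×20 + 170×70 + 160×10 + 220×45 = 27400.

27400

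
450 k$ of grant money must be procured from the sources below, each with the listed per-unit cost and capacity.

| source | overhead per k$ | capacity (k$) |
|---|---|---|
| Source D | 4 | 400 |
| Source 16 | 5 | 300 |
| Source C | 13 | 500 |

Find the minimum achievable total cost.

1850

Cheapest first:
Take 400 from Source D at 4 — need 50 more.
Take 50 from Source 16 at 5 to finish.
Source C: unused.
Cost = 400×4 + 50×5 = 1850.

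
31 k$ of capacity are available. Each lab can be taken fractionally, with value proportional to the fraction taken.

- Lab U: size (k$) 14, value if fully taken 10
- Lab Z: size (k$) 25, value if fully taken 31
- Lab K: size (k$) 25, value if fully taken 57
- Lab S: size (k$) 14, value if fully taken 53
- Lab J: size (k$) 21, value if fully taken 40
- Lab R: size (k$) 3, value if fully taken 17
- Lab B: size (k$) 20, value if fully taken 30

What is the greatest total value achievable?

Sort by value density: Lab R 17/3≈5.67, Lab S 53/14≈3.79, Lab K 57/25≈2.28, Lab J 40/21≈1.9, Lab B 30/20≈1.5, Lab Z 31/25≈1.24, Lab U 10/14≈0.714.
Take all of Lab R (3 k$, value 17) — 28 k$ left.
Take all of Lab S (14 k$, value 53) — 14 k$ left.
Fill the last 14 k$ with part of Lab K: 14/25 of it earns 31.92.
Total value = 101.92.

101.92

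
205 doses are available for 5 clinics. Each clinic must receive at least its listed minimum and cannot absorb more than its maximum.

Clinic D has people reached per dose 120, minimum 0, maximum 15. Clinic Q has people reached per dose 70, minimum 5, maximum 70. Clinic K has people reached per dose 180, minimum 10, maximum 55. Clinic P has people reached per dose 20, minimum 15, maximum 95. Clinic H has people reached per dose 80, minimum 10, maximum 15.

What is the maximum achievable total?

Meeting every minimum uses 0+5+10+15+10 = 40 doses, leaving 165.
Highest people reached per dose first: Clinic K 180 > Clinic D 120 > Clinic H 80 > Clinic Q 70 > Clinic P 20.
Clinic K: +45 to 55 (cap) — 120 left.
Give Clinic D 15 more to hit its cap of 15 — 105 left.
Clinic H takes 5 more to reach its cap of 15 — 100 left.
Clinic Q: +65 to 70 (cap) — 35 left.
Clinic P: +35 (room for 80) → 50. Pool exhausted.
Total = 120×15 + 70×70 + 180×55 + 20×50 + 80×15 = 18800.

18800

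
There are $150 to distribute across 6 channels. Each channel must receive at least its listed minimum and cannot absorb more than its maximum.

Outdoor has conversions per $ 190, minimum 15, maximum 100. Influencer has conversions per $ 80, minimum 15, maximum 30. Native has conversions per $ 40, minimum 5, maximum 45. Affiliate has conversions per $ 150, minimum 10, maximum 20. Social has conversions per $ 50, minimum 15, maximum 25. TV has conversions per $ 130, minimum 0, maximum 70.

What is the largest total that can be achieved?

Meeting every minimum uses 15+15+5+10+15+0 = 60 $, leaving 90.
Rank by conversions per $: Outdoor 190 > Affiliate 150 > TV 130 > Influencer 80 > Social 50 > Native 40.
Give Outdoor 85 more to hit its cap of 100 ; 5 left.
Only 5 left; Affiliate takes them to reach 15.
Total = 190×100 + 80×15 + 40×5 + 150×15 + 50×15 = 23400.

23400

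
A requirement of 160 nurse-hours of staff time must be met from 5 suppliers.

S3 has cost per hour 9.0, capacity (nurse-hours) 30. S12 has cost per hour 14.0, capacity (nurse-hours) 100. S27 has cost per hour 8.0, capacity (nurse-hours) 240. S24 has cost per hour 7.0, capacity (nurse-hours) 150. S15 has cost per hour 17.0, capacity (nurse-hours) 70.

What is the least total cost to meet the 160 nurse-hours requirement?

Cheapest first:
Take 150 from S24 at 7.0 ; need 10 more.
Take 10 from S27 at 8.0 to finish.
S3, S12, S15: unused.
Cost = 150×7.0 + 10×8.0 = 1130.

1130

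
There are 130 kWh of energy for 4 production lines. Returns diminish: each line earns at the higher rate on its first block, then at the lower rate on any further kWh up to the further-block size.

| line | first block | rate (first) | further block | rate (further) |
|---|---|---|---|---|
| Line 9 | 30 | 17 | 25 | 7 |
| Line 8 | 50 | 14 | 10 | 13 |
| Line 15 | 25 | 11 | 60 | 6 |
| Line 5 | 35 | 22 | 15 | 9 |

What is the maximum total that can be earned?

Order all 8 blocks by rate: Line 5/tier1 22 > Line 9/tier1 17 > Line 8/tier1 14 > Line 8/tier2 13 > Line 15/tier1 11 > Line 5/tier2 9 > Line 9/tier2 7 > Line 15/tier2 6.
Line 5/tier1 (22): +35 ; 95 left.
Line 9 tier1 at 17: fill all 30 ; 65 left.
Line 8/tier1 (14): +50 ; 15 left.
Fill Line 8 tier2 block (10 at 13) ; 5 left.
Line 15/tier1: +5 of 25 at 11; pool empty.
Total = 22×35 + 17×30 + 14×50 + 13×10 + 11×5 = 2165.

2165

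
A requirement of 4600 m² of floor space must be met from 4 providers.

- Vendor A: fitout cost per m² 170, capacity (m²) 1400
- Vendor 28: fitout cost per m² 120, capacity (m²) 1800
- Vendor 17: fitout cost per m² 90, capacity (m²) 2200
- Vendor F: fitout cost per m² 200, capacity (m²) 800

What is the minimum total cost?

Use providers in increasing cost order.
Vendor 17 at 90: take all 2200 m² ; 2400 still needed.
Take 1800 from Vendor 28 at 120 ; need 600 more.
Vendor A at 170: take 600 of its 1400 ; requirement met.
Vendor F: unused.
Cost = 2200×90 + 1800×120 + 600×170 = 516000.

516000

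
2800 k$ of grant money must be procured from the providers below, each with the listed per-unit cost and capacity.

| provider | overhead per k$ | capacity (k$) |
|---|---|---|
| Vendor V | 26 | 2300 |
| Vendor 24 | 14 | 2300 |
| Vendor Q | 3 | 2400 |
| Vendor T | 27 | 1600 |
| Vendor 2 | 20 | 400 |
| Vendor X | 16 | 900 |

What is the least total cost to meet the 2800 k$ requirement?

12800

Fill from the cheapest provider first.
Take 2400 from Vendor Q at 3 → need 400 more.
Vendor 24 (14): take the remaining 400 → done.
Vendor X, Vendor 2, Vendor V, Vendor T: unused.
Cost = 2400×3 + 400×14 = 12800.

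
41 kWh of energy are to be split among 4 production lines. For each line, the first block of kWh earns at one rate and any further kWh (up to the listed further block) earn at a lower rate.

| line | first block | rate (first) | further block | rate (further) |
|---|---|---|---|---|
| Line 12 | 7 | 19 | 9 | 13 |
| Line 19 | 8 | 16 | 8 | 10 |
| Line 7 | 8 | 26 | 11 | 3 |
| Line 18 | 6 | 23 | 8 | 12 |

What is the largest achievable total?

760

Rank every tier by rate: Line 7/tier1 26 > Line 18/tier1 23 > Line 12/tier1 19 > Line 19/tier1 16 > Line 12/tier2 13 > Line 18/tier2 12 > Line 19/tier2 10 > Line 7/tier2 3.
Line 7 tier1 at 26: fill all 8 — 33 left.
Fill Line 18 tier1 block (6 at 23) — 27 left.
Line 12 tier1 at 19: fill all 7 — 20 left.
Line 19/tier1 (16): +8 — 12 left.
Fill Line 12 tier2 block (9 at 13) — 3 left.
3 remain; put them into Line 18 tier2 at 12.
Total = 26×8 + 23×6 + 19×7 + 16×8 + 13×9 + 12×3 = 760.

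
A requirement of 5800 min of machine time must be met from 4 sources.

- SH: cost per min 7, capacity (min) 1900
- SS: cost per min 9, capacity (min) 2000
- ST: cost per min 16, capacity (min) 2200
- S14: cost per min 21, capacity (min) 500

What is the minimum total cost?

61700

Cheapest first:
Take 1900 from SH at 7 ; need 3900 more.
SS at 9: take all 2000 min ; 1900 still needed.
Take 1900 from ST at 16 to finish.
S14: unused.
Cost = 1900×7 + 2000×9 + 1900×16 = 61700.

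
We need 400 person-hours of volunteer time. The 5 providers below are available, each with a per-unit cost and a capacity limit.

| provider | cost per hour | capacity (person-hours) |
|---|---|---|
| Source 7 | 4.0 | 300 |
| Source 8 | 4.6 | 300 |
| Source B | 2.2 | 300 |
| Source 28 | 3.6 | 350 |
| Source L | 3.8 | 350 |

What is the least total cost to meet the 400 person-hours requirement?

1020

Cheapest first:
Source B (2.2): use full 300 → 100 person-hours to go.
Source 28 at 3.6: take 100 of its 350 → requirement met.
Source L, Source 7, Source 8: unused.
Cost = 300×2.2 + 100×3.6 = 1020.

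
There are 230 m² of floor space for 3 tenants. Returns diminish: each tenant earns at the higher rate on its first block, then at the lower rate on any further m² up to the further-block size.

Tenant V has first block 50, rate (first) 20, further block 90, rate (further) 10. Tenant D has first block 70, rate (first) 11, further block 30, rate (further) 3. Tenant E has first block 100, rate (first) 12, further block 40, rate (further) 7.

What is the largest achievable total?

Treat each block as its own option and order by rate: Tenant V/tier1 20 > Tenant E/tier1 12 > Tenant D/tier1 11 > Tenant V/tier2 10 > Tenant E/tier2 7 > Tenant D/tier2 3.
Tenant V/tier1 (20): +50 → 180 left.
Tenant E/tier1 (12): +100 → 80 left.
Tenant D/tier1 (11): +70 → 10 left.
Tenant V/tier2: +10 of 90 at 10; pool empty.
Total = 20×50 + 12×100 + 11×70 + 10×10 = 3070.

3070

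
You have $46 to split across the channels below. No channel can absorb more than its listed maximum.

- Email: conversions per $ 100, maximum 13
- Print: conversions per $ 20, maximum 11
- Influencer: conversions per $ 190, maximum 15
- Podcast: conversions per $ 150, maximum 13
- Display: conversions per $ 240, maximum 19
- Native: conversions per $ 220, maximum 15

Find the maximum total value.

10140

Rank by conversions per $: Display 240 > Native 220 > Influencer 190 > Podcast 150 > Email 100 > Print 20.
Display takes 19 to reach its cap of 19 → 27 left.
Native takes 15 to reach its cap of 15 → 12 left.
Influencer has room for 15 but only 12 remain, so it gets 12.
Total = 190×12 + 240×19 + 220×15 = 10140.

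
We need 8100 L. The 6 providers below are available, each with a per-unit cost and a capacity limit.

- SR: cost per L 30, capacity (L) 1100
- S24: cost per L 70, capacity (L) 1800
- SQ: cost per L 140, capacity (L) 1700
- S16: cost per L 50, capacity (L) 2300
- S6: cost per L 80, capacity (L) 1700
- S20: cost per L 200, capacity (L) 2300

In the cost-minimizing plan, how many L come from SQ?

Use providers in increasing cost order.
SR at 30: take all 1100 L → 7000 still needed.
S16 at 50: take all 2300 L → 4700 still needed.
Take 1800 from S24 at 70 → need 2900 more.
S6 (80): use full 1700 → 1200 L to go.
Take 1200 from SQ at 140 to finish.
S20: unused.

1200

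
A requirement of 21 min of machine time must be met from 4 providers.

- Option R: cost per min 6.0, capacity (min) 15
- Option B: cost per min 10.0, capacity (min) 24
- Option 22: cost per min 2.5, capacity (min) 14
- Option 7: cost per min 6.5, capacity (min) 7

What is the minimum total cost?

Use providers in increasing cost order.
Option 22 at 2.5: take all 14 min — 7 still needed.
Option R (6.0): take the remaining 7 — done.
Option 7, Option B: unused.
Cost = 14×2.5 + 7×6.0 = 77.

77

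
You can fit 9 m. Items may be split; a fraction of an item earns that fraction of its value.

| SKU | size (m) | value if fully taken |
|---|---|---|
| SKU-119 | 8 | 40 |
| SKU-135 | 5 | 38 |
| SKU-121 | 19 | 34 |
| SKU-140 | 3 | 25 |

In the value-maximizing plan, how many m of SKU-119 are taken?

Rank by value-to-size ratio: SKU-140 25/3≈8.33, SKU-135 38/5≈7.6, SKU-119 40/8≈5, SKU-121 34/19≈1.79.
SKU-140: take in full, 3 m for value 25 — 6 left.
SKU-135: take in full, 5 m for value 38 — 1 left.
Only 1 m remain; take 1/8 of SKU-119 for value 40×1/8 = 5.

1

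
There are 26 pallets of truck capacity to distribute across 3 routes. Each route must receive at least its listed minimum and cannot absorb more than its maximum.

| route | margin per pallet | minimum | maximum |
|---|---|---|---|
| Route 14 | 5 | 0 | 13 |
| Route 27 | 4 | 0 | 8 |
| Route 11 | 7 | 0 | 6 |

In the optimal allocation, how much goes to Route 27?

Meeting every minimum uses 0+0+0 = 0 pallets, leaving 26.
Rank by margin per pallet: Route 11 7 > Route 14 5 > Route 27 4.
Route 11: +6 to 6 (cap) — 20 left.
Give Route 14 13 more to hit its cap of 13 — 7 left.
Route 27 has room for 8 more but only 7 remain, so it gets 7.

7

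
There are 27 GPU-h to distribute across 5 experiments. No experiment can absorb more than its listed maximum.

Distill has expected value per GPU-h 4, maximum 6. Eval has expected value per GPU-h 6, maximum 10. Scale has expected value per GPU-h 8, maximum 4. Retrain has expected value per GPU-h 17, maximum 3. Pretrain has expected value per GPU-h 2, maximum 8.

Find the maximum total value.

Highest expected value per GPU-h first: Retrain 17 > Scale 8 > Eval 6 > Distill 4 > Pretrain 2.
Retrain: +3 to 3 (cap) — 24 left.
Give Scale 4 to hit its cap of 4 — 20 left.
Give Eval 10 to hit its cap of 10 — 10 left.
Give Distill 6 to hit its cap of 6 — 4 left.
Pretrain: +4 (room for 8) → 4. Pool exhausted.
Total = 4×6 + 6×10 + 8×4 + 17×3 + 2×4 = 175.

175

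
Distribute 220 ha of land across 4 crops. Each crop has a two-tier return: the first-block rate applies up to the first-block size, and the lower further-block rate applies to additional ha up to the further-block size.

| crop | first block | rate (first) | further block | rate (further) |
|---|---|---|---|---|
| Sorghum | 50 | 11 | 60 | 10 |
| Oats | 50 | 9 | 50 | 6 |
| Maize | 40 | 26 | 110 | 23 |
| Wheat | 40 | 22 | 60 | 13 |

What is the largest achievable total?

4840

Order all 8 blocks by rate: Maize/tier1 26 > Maize/tier2 23 > Wheat/tier1 22 > Wheat/tier2 13 > Sorghum/tier1 11 > Sorghum/tier2 10 > Oats/tier1 9 > Oats/tier2 6.
Maize/tier1 (26): +40 ; 180 left.
Maize/tier2 (23): +110 ; 70 left.
Wheat tier1 at 22: fill all 40 ; 30 left.
Wheat tier2 at 13: only 30 left, fill 30.
Total = 26×40 + 23×110 + 22×40 + 13×30 = 4840.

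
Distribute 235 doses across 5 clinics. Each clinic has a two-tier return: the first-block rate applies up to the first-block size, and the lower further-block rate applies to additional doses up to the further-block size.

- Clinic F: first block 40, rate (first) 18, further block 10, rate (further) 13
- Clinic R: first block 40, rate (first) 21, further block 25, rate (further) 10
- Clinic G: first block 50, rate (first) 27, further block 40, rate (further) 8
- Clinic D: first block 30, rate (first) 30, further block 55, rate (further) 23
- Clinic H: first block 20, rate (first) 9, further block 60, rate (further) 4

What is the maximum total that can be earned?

Order all 10 blocks by rate: Clinic D/T1 30 > Clinic G/T1 27 > Clinic D/T2 23 > Clinic R/T1 21 > Clinic F/T1 18 > Clinic F/T2 13 > Clinic R/T2 10 > Clinic H/T1 9 > Clinic G/T2 8 > Clinic H/T2 4.
Clinic D/T1 (30): +30 — 205 left.
Fill Clinic G T1 block (50 at 27) — 155 left.
Clinic D/T2 (23): +55 — 100 left.
Clinic R T1 at 21: fill all 40 — 60 left.
Fill Clinic F T1 block (40 at 18) — 20 left.
Clinic F T2 at 13: fill all 10 — 10 left.
Clinic R T2 at 10: only 10 left, fill 10.
Total = 30×30 + 27×50 + 23×55 + 21×40 + 18×40 + 13×10 + 10×10 = 5305.

5305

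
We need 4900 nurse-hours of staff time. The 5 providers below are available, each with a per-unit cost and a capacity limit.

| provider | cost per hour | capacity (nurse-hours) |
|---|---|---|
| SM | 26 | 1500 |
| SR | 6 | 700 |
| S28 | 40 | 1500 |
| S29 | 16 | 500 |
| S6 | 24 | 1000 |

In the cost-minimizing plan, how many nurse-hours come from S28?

Use providers in increasing cost order.
Take 700 from SR at 6 → need 4200 more.
S29 (16): use full 500 → 3700 nurse-hours to go.
S6 at 24: take all 1000 nurse-hours → 2700 still needed.
SM at 26: take all 1500 nurse-hours → 1200 still needed.
S28 at 40: take 1200 of its 1500 → requirement met.

1200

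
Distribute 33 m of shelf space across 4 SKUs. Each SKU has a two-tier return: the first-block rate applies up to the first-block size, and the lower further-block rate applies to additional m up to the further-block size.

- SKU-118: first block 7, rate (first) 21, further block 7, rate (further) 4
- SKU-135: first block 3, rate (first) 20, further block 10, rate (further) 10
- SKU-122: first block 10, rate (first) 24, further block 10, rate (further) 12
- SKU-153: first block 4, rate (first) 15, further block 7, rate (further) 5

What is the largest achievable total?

615

Treat each block as its own option and order by rate: SKU-122/tier1 24 > SKU-118/tier1 21 > SKU-135/tier1 20 > SKU-153/tier1 15 > SKU-122/tier2 12 > SKU-135/tier2 10 > SKU-153/tier2 5 > SKU-118/tier2 4.
Fill SKU-122 tier1 block (10 at 24) → 23 left.
Fill SKU-118 tier1 block (7 at 21) → 16 left.
SKU-135/tier1 (20): +3 → 13 left.
SKU-153 tier1 at 15: fill all 4 → 9 left.
SKU-122 tier2 at 12: only 9 left, fill 9.
Total = 24×10 + 21×7 + 20×3 + 15×4 + 12×9 = 615.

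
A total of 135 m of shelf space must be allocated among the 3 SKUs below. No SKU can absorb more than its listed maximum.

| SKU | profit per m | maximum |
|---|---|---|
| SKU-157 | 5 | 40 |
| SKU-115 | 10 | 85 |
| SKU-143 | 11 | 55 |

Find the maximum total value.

1405

Order the SKUs by profit per m: SKU-143 11 > SKU-115 10 > SKU-157 5.
Give SKU-143 55 to hit its cap of 55 → 80 left.
Only 80 left; SKU-115 takes them to reach 80.
Total = 10×80 + 11×55 = 1405.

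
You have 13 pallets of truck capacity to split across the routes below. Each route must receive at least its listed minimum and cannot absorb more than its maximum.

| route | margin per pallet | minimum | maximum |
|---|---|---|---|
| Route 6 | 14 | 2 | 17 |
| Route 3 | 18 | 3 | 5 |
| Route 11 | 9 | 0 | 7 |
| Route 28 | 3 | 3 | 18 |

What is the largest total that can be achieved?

169

Meeting every minimum uses 2+3+0+3 = 8 pallets, leaving 5.
Order the routes by margin per pallet: Route 3 18 > Route 6 14 > Route 11 9 > Route 28 3.
Route 3 takes 2 more to reach its cap of 5 — 3 left.
Route 6 has room for 15 more but only 3 remain, so it gets 5.
Total = 14×5 + 18×5 + 3×3 = 169.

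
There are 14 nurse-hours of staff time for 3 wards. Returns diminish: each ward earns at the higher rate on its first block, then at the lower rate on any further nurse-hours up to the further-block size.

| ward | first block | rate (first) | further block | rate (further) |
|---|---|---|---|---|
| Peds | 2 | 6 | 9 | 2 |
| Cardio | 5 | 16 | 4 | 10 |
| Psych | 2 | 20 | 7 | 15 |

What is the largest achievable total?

225

Order all 6 blocks by rate: Psych/tier1 20 > Cardio/tier1 16 > Psych/tier2 15 > Cardio/tier2 10 > Peds/tier1 6 > Peds/tier2 2.
Psych/tier1 (20): +2 ; 12 left.
Fill Cardio tier1 block (5 at 16) ; 7 left.
Psych tier2 at 15: fill all 7 ; 0 left.
Total = 20×2 + 16×5 + 15×7 = 225.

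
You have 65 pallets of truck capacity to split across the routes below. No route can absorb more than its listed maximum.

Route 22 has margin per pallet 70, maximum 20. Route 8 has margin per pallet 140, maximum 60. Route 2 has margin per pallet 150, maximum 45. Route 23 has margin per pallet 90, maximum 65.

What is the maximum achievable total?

9550

Order the routes by margin per pallet: Route 2 150 > Route 8 140 > Route 23 90 > Route 22 70.
Route 2 takes 45 to reach its cap of 45 — 20 left.
Route 8 has room for 60 but only 20 remain, so it gets 20.
Total = 140×20 + 150×45 = 9550.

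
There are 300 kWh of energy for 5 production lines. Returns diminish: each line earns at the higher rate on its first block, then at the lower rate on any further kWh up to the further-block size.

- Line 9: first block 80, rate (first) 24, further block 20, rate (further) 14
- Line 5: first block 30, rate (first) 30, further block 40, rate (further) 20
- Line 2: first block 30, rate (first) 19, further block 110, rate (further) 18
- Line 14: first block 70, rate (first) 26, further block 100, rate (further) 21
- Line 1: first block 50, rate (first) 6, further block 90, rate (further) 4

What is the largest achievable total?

Treat each block as its own option and order by rate: Line 5/first 30 > Line 14/first 26 > Line 9/first 24 > Line 14/second 21 > Line 5/second 20 > Line 2/first 19 > Line 2/second 18 > Line 9/second 14 > Line 1/first 6 > Line 1/second 4.
Line 5/first (30): +30 → 270 left.
Line 14/first (26): +70 → 200 left.
Line 9 first at 24: fill all 80 → 120 left.
Line 14/second (21): +100 → 20 left.
Line 5 second at 20: only 20 left, fill 20.
Total = 30×30 + 26×70 + 24×80 + 21×100 + 20×20 = 7140.

7140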